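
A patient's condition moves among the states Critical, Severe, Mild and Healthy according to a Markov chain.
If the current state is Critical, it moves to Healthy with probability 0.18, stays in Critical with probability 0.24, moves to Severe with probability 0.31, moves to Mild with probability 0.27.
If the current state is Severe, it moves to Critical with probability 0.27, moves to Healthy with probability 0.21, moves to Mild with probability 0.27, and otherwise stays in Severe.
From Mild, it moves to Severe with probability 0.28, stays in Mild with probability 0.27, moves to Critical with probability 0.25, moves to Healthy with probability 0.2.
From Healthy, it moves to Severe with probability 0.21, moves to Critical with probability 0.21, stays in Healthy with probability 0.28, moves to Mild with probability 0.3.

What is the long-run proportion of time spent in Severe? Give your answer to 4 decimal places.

Let the stationary distribution be π with π = πP and π_1 + π_2 + π_3 + π_4 = 1.
π_1 = 0.24·π_1 + 0.27·π_2 + 0.25·π_3 + 0.21·π_4
π_2 = 0.31·π_1 + 0.25·π_2 + 0.28·π_3 + 0.21·π_4
π_3 = 0.27·π_1 + 0.27·π_2 + 0.27·π_3 + 0.3·π_4
Solving with the normalization constraint gives π = (0.2442, 0.2644, 0.2764, 0.2150).
So the stationary probability of Severe is 0.2644.

0.2644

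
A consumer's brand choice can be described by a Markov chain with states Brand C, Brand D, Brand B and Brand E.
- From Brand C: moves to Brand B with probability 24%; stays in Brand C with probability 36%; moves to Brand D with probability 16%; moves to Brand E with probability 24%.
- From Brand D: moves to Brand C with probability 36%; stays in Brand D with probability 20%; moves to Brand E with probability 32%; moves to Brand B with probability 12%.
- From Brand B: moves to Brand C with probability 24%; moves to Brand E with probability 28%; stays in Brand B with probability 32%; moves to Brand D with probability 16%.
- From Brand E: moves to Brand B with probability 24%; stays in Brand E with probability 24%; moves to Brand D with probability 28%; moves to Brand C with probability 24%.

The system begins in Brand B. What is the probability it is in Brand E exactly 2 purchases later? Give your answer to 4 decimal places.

Propagate the distribution vector 2 purchases from Brand B.
After 0 purchases: (0.0000, 0.0000, 1.0000, 0.0000)
After 1 purchase: (0.2400, 0.1600, 0.3200, 0.2800)
After 2 purchases: (0.2880, 0.2000, 0.2464, 0.2656)
P(in Brand E after 2 purchases) = 0.2656

0.2656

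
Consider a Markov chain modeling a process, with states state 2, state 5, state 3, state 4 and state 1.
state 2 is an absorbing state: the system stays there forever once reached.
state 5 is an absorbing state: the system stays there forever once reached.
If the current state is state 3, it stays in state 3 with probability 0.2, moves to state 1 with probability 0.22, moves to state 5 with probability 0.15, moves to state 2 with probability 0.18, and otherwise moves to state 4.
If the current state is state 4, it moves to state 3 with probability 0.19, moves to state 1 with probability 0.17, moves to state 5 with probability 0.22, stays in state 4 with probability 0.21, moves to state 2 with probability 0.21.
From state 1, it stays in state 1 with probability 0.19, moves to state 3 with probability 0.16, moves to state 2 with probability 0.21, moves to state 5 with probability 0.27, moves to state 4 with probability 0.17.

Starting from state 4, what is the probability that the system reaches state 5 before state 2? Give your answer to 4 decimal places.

0.5139

Let h(s) be the probability of absorption at state 5 starting from transient state s. Then h(state 5) = 1 and h(state 2) = 0. By first-step analysis:
h(state 3) = 0.18·0 + 0.15·1 + 0.2·h(state 3) + 0.25·h(state 4) + 0.22·h(state 1)
h(state 4) = 0.21·0 + 0.22·1 + 0.19·h(state 3) + 0.21·h(state 4) + 0.17·h(state 1)
h(state 1) = 0.21·0 + 0.27·1 + 0.16·h(state 3) + 0.17·h(state 4) + 0.19·h(state 1)
Solving: h(state 3) = 0.4964, h(state 4) = 0.5139, h(state 1) = 0.5392.
Starting from state 4, the probability is 0.5139.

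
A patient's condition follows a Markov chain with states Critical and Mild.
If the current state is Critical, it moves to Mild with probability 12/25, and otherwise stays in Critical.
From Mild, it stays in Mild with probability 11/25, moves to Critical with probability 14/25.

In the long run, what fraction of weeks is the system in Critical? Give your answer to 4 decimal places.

Let the stationary distribution be π with π = πP and π_1 + π_2 = 1.
π_1 = 0.52·π_1 + 0.56·π_2
Solving with the normalization constraint gives π = (0.5385, 0.4615).
So the stationary probability of Critical is 0.5385.

0.5385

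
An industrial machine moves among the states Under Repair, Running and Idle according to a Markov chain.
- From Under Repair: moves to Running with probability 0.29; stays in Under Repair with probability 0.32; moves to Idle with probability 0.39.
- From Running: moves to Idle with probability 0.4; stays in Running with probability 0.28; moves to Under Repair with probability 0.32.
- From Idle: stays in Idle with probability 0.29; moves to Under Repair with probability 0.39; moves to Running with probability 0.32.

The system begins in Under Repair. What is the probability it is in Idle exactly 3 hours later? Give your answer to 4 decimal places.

Propagate the distribution vector 3 hours from Under Repair.
After 0 hours: (1.0000, 0.0000, 0.0000)
After 1 hour: (0.3200, 0.2900, 0.3900)
After 2 hours: (0.3473, 0.2988, 0.3539)
After 3 hours: (0.3448, 0.2976, 0.3576)
P(in Idle after 3 hours) = 0.3576

0.3576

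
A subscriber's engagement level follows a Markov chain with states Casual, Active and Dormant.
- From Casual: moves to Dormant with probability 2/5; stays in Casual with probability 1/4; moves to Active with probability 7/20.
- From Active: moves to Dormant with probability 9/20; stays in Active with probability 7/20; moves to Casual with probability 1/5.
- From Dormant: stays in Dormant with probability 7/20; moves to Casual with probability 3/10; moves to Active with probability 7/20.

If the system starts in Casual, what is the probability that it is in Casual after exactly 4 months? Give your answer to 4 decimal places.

0.2524

Propagate the distribution vector 4 months from Casual.
After 0 months: (1.0000, 0.0000, 0.0000)
After 1 month: (0.2500, 0.3500, 0.4000)
After 2 months: (0.2525, 0.3500, 0.3975)
After 3 months: (0.2524, 0.3500, 0.3976)
After 4 months: (0.2524, 0.3500, 0.3976)
P(in Casual after 4 months) = 0.2524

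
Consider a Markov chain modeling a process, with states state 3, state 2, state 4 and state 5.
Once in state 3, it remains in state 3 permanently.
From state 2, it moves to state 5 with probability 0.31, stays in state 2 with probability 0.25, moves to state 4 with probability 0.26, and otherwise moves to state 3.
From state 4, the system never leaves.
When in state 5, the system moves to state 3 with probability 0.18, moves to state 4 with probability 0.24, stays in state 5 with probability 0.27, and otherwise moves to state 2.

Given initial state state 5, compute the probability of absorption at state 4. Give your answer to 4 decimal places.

Let h(s) be the probability of absorption at state 4 starting from transient state s. Then h(state 4) = 1 and h(state 3) = 0. By first-step analysis:
h(state 2) = 0.18·0 + 0.25·h(state 2) + 0.26·1 + 0.31·h(state 5)
h(state 5) = 0.18·0 + 0.31·h(state 2) + 0.24·1 + 0.27·h(state 5)
Solving: h(state 2) = 0.5853, h(state 5) = 0.5773.
Starting from state 5, the probability is 0.5773.

0.5773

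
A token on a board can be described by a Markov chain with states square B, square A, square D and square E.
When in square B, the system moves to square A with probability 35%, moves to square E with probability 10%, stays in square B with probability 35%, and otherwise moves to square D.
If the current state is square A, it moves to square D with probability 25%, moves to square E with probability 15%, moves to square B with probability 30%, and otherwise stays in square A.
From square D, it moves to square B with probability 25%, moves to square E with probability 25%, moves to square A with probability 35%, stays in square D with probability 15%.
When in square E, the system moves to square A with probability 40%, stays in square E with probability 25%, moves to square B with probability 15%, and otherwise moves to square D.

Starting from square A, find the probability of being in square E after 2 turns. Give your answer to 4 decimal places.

0.1750

Propagate the distribution vector 2 turns from square A.
After 0 turns: (0.0000, 1.0000, 0.0000, 0.0000)
After 1 turn: (0.3000, 0.3000, 0.2500, 0.1500)
After 2 turns: (0.2800, 0.3425, 0.2025, 0.1750)
P(in square E after 2 turns) = 0.1750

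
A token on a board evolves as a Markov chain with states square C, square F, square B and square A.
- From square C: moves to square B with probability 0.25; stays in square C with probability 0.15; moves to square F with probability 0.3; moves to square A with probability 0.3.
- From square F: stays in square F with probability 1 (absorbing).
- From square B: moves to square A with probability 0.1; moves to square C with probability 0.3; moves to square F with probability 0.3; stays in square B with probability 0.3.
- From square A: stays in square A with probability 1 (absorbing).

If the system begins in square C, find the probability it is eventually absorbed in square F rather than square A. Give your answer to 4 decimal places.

0.5481

Let h(s) be the probability of absorption at square F starting from transient state s. Then h(square F) = 1 and h(square A) = 0. By first-step analysis:
h(square C) = 0.15·h(square C) + 0.3·1 + 0.25·h(square B) + 0.3·0
h(square B) = 0.3·h(square C) + 0.3·1 + 0.3·h(square B) + 0.1·0
Solving: h(square C) = 0.5481, h(square B) = 0.6635.
Starting from square C, the probability is 0.5481.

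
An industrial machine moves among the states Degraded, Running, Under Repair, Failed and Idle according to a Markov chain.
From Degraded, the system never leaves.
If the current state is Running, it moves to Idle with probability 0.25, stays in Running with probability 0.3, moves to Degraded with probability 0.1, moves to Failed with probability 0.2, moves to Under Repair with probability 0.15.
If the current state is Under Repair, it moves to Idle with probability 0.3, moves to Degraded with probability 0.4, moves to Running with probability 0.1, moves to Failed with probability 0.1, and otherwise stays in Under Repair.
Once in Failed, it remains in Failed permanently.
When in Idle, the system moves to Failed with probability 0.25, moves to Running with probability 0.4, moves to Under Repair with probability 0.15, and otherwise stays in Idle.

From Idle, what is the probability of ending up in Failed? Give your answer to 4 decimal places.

0.7032

Let h(s) be the probability of absorption at Failed starting from transient state s. Then h(Failed) = 1 and h(Degraded) = 0. By first-step analysis:
h(Running) = 0.1·0 + 0.3·h(Running) + 0.15·h(Under Repair) + 0.2·1 + 0.25·h(Idle)
h(Under Repair) = 0.4·0 + 0.1·h(Running) + 0.1·h(Under Repair) + 0.1·1 + 0.3·h(Idle)
h(Idle) = 0.4·h(Running) + 0.15·h(Under Repair) + 0.25·1 + 0.2·h(Idle)
Solving: h(Running) = 0.6258, h(Under Repair) = 0.4151, h(Idle) = 0.7032.
Starting from Idle, the probability is 0.7032.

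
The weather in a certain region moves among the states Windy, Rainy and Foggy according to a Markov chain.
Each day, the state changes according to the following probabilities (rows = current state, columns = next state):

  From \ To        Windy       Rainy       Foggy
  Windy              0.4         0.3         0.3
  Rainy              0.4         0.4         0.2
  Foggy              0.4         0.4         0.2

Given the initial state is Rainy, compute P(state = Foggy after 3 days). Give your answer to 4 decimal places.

Propagate the distribution vector 3 days from Rainy.
After 0 days: (0.0000, 1.0000, 0.0000)
After 1 day: (0.4000, 0.4000, 0.2000)
After 2 days: (0.4000, 0.3600, 0.2400)
After 3 days: (0.4000, 0.3600, 0.2400)
P(in Foggy after 3 days) = 0.2400

0.2400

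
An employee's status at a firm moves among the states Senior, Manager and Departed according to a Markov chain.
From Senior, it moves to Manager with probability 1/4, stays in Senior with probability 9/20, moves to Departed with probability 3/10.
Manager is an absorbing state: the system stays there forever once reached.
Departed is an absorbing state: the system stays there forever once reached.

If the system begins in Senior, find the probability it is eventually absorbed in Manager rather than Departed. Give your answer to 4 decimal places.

Let h(s) be the probability of absorption at Manager starting from transient state s. Then h(Manager) = 1 and h(Departed) = 0. By first-step analysis:
h(Senior) = 0.45·h(Senior) + 0.25·1 + 0.3·0
Solving: h(Senior) = 0.4545.
Starting from Senior, the probability is 0.4545.

0.4545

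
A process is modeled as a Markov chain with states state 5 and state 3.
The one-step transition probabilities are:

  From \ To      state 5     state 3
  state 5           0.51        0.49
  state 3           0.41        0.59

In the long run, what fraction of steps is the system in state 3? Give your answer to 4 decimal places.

Let the stationary distribution be π with π = πP and π_1 + π_2 = 1.
π_1 = 0.51·π_1 + 0.41·π_2
Solving with the normalization constraint gives π = (0.4556, 0.5444).
So the stationary probability of state 3 is 0.5444.

0.5444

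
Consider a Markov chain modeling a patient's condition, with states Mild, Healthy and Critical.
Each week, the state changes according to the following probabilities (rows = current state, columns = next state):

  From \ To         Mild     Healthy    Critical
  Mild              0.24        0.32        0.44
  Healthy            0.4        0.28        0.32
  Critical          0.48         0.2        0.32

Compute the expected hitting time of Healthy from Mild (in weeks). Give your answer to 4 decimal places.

3.6649

Let t(s) be the expected number of weeks to first reach Healthy from state s, with t(Healthy) = 0. Conditioning on the first week:
t(Mild) = 1 + 0.24·t(Mild) + 0.44·t(Critical)
t(Critical) = 1 + 0.48·t(Mild) + 0.32·t(Critical)
Solving: t(Mild) = 3.6649, t(Critical) = 4.0576.
Expected weeks from Mild to Healthy: 3.6649.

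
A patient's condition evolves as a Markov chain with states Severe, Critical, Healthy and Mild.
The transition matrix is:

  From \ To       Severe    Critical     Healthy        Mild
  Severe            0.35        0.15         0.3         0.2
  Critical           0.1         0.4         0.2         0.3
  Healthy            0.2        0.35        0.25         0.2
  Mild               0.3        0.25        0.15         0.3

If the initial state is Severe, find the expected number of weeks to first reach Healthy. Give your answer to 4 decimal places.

4.1758

Let t(s) be the expected number of weeks to first reach Healthy from state s, with t(Healthy) = 0. Conditioning on the first week:
t(Severe) = 1 + 0.35·t(Severe) + 0.15·t(Critical) + 0.2·t(Mild)
t(Critical) = 1 + 0.1·t(Severe) + 0.4·t(Critical) + 0.3·t(Mild)
t(Mild) = 1 + 0.3·t(Severe) + 0.25·t(Critical) + 0.3·t(Mild)
Solving: t(Severe) = 4.1758, t(Critical) = 4.8352, t(Mild) = 4.9451.
Expected weeks from Severe to Healthy: 4.1758.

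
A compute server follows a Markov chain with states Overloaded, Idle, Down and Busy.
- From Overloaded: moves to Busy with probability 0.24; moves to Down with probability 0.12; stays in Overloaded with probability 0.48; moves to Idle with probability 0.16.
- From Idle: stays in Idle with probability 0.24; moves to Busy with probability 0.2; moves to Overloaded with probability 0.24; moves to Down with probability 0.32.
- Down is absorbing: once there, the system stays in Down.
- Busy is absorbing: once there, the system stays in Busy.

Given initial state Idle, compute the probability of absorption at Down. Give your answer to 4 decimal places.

Let h(s) be the probability of absorption at Down starting from transient state s. Then h(Down) = 1 and h(Busy) = 0. By first-step analysis:
h(Overloaded) = 0.48·h(Overloaded) + 0.16·h(Idle) + 0.12·1 + 0.24·0
h(Idle) = 0.24·h(Overloaded) + 0.24·h(Idle) + 0.32·1 + 0.2·0
Solving: h(Overloaded) = 0.3991, h(Idle) = 0.5471.
Starting from Idle, the probability is 0.5471.

0.5471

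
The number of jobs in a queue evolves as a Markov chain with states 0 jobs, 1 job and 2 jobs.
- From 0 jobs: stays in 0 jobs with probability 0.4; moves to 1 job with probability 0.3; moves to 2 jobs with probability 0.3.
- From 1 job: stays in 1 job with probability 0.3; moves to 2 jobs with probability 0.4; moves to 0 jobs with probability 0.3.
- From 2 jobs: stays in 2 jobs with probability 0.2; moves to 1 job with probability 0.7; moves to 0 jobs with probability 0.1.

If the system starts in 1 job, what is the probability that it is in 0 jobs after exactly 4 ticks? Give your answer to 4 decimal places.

Propagate the distribution vector 4 ticks from 1 job.
After 0 ticks: (0.0000, 1.0000, 0.0000)
After 1 tick: (0.3000, 0.3000, 0.4000)
After 2 ticks: (0.2500, 0.4600, 0.2900)
After 3 ticks: (0.2670, 0.4160, 0.3170)
After 4 ticks: (0.2633, 0.4268, 0.3099)
P(in 0 jobs after 4 ticks) = 0.2633

0.2633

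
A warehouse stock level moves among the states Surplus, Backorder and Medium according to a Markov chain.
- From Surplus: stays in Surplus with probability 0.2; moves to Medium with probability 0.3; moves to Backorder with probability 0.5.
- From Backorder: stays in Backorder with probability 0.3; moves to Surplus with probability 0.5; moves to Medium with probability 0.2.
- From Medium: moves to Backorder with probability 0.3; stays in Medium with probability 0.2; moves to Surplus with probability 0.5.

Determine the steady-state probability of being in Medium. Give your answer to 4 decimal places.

0.2385

Let the stationary distribution be π with π = πP and π_1 + π_2 + π_3 = 1.
π_1 = 0.2·π_1 + 0.5·π_2 + 0.5·π_3
π_2 = 0.5·π_1 + 0.3·π_2 + 0.3·π_3
Solving with the normalization constraint gives π = (0.3846, 0.3769, 0.2385).
So the stationary probability of Medium is 0.2385.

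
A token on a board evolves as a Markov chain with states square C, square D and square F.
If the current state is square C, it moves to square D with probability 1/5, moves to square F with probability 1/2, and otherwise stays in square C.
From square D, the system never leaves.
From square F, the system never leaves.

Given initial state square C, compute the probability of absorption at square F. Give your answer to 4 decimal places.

0.7143

Let h(s) be the probability of absorption at square F starting from transient state s. Then h(square F) = 1 and h(square D) = 0. By first-step analysis:
h(square C) = 0.3·h(square C) + 0.2·0 + 0.5·1
Solving: h(square C) = 0.7143.
Starting from square C, the probability is 0.7143.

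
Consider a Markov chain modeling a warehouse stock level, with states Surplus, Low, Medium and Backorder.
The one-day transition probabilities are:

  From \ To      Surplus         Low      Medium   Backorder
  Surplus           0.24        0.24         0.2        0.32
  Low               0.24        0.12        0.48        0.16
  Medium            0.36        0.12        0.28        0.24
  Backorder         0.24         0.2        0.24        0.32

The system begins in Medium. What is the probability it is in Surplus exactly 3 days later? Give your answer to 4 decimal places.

0.2719

Propagate the distribution vector 3 days from Medium.
After 0 days: (0.0000, 0.0000, 1.0000, 0.0000)
After 1 day: (0.3600, 0.1200, 0.2800, 0.2400)
After 2 days: (0.2736, 0.1824, 0.2656, 0.2784)
After 3 days: (0.2719, 0.1751, 0.2835, 0.2696)
P(in Surplus after 3 days) = 0.2719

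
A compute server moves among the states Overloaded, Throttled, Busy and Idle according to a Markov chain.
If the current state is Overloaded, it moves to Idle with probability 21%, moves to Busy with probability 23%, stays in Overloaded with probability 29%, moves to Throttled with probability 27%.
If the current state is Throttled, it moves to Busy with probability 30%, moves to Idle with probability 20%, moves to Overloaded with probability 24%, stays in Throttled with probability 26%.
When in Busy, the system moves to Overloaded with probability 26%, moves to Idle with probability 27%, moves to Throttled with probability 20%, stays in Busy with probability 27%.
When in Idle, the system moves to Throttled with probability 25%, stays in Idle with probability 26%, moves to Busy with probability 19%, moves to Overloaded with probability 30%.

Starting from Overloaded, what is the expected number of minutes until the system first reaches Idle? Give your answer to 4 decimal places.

4.4849

Let t(s) be the expected number of minutes to first reach Idle from state s, with t(Idle) = 0. Conditioning on the first minute:
t(Overloaded) = 1 + 0.29·t(Overloaded) + 0.27·t(Throttled) + 0.23·t(Busy)
t(Throttled) = 1 + 0.24·t(Overloaded) + 0.26·t(Throttled) + 0.3·t(Busy)
t(Busy) = 1 + 0.26·t(Overloaded) + 0.2·t(Throttled) + 0.27·t(Busy)
Solving: t(Overloaded) = 4.4849, t(Throttled) = 4.5097, t(Busy) = 4.2028.
Expected minutes from Overloaded to Idle: 4.4849.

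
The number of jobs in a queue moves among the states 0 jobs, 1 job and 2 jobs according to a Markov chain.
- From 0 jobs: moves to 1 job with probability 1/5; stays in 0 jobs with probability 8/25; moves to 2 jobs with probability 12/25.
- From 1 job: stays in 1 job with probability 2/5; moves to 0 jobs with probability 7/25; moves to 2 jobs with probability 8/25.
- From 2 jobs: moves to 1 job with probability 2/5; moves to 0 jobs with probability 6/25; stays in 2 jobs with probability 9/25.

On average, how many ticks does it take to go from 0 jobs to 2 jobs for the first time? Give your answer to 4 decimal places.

Let t(s) be the expected number of ticks to first reach 2 jobs from state s, with t(2 jobs) = 0. Conditioning on the first tick:
t(0 jobs) = 1 + 0.32·t(0 jobs) + 0.2·t(1 job)
t(1 job) = 1 + 0.28·t(0 jobs) + 0.4·t(1 job)
Solving: t(0 jobs) = 2.2727, t(1 job) = 2.7273.
Expected ticks from 0 jobs to 2 jobs: 2.2727.

2.2727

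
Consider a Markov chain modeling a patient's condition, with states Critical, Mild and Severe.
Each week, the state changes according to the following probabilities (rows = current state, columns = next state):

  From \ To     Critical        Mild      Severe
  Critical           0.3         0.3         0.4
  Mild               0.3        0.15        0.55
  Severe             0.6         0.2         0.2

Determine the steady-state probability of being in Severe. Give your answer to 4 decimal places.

0.3620

Let the stationary distribution be π with π = πP and π_1 + π_2 + π_3 = 1.
π_1 = 0.3·π_1 + 0.3·π_2 + 0.6·π_3
π_2 = 0.3·π_1 + 0.15·π_2 + 0.2·π_3
Solving with the normalization constraint gives π = (0.4086, 0.2294, 0.3620).
So the stationary probability of Severe is 0.3620.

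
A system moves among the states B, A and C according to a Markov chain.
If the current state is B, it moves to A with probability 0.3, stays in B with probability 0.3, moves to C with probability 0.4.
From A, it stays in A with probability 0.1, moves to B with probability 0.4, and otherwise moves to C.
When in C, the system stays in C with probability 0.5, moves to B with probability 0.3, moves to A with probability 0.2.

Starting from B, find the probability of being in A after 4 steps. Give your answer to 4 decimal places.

0.2107

Propagate the distribution vector 4 steps from B.
After 0 steps: (1.0000, 0.0000, 0.0000)
After 1 step: (0.3000, 0.3000, 0.4000)
After 2 steps: (0.3300, 0.2000, 0.4700)
After 3 steps: (0.3200, 0.2130, 0.4670)
After 4 steps: (0.3213, 0.2107, 0.4680)
P(in A after 4 steps) = 0.2107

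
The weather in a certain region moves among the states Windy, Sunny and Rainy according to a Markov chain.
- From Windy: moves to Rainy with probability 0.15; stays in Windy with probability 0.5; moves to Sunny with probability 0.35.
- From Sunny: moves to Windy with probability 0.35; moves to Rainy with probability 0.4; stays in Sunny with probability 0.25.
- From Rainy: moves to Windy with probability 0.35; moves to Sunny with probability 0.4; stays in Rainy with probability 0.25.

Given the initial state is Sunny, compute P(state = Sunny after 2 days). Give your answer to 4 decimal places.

Sum over the intermediate state after 1 day:
P = P(Sunny→Windy)·P(Windy→Sunny) + P(Sunny→Sunny)·P(Sunny→Sunny) + P(Sunny→Rainy)·P(Rainy→Sunny)
  = 0.35×0.35 + 0.25×0.25 + 0.4×0.4
  = 0.1225 + 0.0625 + 0.1600 = 0.3450

0.3450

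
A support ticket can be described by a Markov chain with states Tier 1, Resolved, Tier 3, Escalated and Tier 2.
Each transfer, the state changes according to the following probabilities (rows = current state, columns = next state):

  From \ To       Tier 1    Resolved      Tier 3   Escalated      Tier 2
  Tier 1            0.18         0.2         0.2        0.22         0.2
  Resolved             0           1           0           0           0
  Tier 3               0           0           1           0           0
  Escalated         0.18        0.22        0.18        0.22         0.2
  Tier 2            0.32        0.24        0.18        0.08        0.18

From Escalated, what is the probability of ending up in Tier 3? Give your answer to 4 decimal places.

0.4559

Let h(s) be the probability of absorption at Tier 3 starting from transient state s. Then h(Tier 3) = 1 and h(Resolved) = 0. By first-step analysis:
h(Tier 1) = 0.18·h(Tier 1) + 0.2·0 + 0.2·1 + 0.22·h(Escalated) + 0.2·h(Tier 2)
h(Escalated) = 0.18·h(Tier 1) + 0.22·0 + 0.18·1 + 0.22·h(Escalated) + 0.2·h(Tier 2)
h(Tier 2) = 0.32·h(Tier 1) + 0.24·0 + 0.18·1 + 0.08·h(Escalated) + 0.18·h(Tier 2)
Solving: h(Tier 1) = 0.4759, h(Escalated) = 0.4559, h(Tier 2) = 0.4497.
Starting from Escalated, the probability is 0.4559.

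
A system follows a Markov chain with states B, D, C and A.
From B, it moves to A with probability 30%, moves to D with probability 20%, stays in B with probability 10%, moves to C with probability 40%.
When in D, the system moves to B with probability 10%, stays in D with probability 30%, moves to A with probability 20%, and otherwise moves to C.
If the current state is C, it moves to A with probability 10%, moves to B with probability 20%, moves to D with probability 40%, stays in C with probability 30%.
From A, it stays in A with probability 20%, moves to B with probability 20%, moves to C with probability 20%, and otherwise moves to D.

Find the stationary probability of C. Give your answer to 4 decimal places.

0.3305

Let the stationary distribution be π with π = πP and π_1 + π_2 + π_3 + π_4 = 1.
π_1 = 0.1·π_1 + 0.1·π_2 + 0.2·π_3 + 0.2·π_4
π_2 = 0.2·π_1 + 0.3·π_2 + 0.4·π_3 + 0.4·π_4
π_3 = 0.4·π_1 + 0.4·π_2 + 0.3·π_3 + 0.2·π_4
Solving with the normalization constraint gives π = (0.1513, 0.3361, 0.3305, 0.1821).
So the stationary probability of C is 0.3305.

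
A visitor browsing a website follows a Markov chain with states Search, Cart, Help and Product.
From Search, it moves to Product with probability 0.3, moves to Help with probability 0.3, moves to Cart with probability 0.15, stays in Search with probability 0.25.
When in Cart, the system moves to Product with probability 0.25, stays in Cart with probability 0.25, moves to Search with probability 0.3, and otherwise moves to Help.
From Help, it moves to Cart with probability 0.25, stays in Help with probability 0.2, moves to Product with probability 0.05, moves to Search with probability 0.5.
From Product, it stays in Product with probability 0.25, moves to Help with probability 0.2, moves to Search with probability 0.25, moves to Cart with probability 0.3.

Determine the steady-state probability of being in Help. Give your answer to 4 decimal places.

Let the stationary distribution be π with π = πP and π_1 + π_2 + π_3 + π_4 = 1.
π_1 = 0.25·π_1 + 0.3·π_2 + 0.5·π_3 + 0.25·π_4
π_2 = 0.15·π_1 + 0.25·π_2 + 0.25·π_3 + 0.3·π_4
π_3 = 0.3·π_1 + 0.2·π_2 + 0.2·π_3 + 0.2·π_4
Solving with the normalization constraint gives π = (0.3194, 0.2290, 0.2319, 0.2196).
So the stationary probability of Help is 0.2319.

0.2319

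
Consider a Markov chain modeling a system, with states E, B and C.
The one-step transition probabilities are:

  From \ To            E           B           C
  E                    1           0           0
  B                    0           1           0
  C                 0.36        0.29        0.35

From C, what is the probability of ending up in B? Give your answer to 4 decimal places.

Let h(s) be the probability of absorption at B starting from transient state s. Then h(B) = 1 and h(E) = 0. By first-step analysis:
h(C) = 0.36·0 + 0.29·1 + 0.35·h(C)
Solving: h(C) = 0.4462.
Starting from C, the probability is 0.4462.

0.4462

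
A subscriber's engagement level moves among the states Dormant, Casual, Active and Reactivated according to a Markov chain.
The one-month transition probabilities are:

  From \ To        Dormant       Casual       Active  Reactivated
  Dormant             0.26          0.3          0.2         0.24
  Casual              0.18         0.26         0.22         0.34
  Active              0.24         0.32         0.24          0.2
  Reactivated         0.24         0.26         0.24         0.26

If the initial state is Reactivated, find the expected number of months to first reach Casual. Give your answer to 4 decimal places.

3.5260

Let t(s) be the expected number of months to first reach Casual from state s, with t(Casual) = 0. Conditioning on the first month:
t(Dormant) = 1 + 0.26·t(Dormant) + 0.2·t(Active) + 0.24·t(Reactivated)
t(Active) = 1 + 0.24·t(Dormant) + 0.24·t(Active) + 0.2·t(Reactivated)
t(Reactivated) = 1 + 0.24·t(Dormant) + 0.24·t(Active) + 0.26·t(Reactivated)
Solving: t(Dormant) = 3.3907, t(Active) = 3.3144, t(Reactivated) = 3.5260.
Expected months from Reactivated to Casual: 3.5260.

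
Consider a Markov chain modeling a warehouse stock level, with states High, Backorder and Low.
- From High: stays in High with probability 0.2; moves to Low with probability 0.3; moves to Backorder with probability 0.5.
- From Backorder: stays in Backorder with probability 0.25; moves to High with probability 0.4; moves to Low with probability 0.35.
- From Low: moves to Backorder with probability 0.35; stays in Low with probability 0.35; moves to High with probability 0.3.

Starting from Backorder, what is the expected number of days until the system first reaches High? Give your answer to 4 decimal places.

2.7397

Let t(s) be the expected number of days to first reach High from state s, with t(High) = 0. Conditioning on the first day:
t(Backorder) = 1 + 0.25·t(Backorder) + 0.35·t(Low)
t(Low) = 1 + 0.35·t(Backorder) + 0.35·t(Low)
Solving: t(Backorder) = 2.7397, t(Low) = 3.0137.
Expected days from Backorder to High: 2.7397.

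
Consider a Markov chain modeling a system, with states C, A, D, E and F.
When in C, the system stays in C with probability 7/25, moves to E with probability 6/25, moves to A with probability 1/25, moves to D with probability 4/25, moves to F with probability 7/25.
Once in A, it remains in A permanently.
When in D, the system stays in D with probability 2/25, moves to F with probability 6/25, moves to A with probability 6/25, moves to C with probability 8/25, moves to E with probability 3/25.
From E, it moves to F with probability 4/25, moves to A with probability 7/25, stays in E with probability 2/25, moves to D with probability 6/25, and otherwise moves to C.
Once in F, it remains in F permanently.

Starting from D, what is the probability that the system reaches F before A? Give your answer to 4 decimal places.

0.5623

Let h(s) be the probability of absorption at F starting from transient state s. Then h(F) = 1 and h(A) = 0. By first-step analysis:
h(C) = 0.28·h(C) + 0.04·0 + 0.16·h(D) + 0.24·h(E) + 0.28·1
h(D) = 0.32·h(C) + 0.24·0 + 0.08·h(D) + 0.12·h(E) + 0.24·1
h(E) = 0.24·h(C) + 0.28·0 + 0.24·h(D) + 0.08·h(E) + 0.16·1
Solving: h(C) = 0.6798, h(D) = 0.5623, h(E) = 0.4979.
Starting from D, the probability is 0.5623.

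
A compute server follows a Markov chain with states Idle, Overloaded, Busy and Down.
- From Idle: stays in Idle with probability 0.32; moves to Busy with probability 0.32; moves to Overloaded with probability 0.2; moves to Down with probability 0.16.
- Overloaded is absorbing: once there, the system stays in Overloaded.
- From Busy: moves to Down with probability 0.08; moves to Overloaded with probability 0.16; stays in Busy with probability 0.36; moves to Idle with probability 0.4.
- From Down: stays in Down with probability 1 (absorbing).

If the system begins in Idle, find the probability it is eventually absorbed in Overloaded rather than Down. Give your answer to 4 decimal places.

0.5833

Let h(s) be the probability of absorption at Overloaded starting from transient state s. Then h(Overloaded) = 1 and h(Down) = 0. By first-step analysis:
h(Idle) = 0.32·h(Idle) + 0.2·1 + 0.32·h(Busy) + 0.16·0
h(Busy) = 0.4·h(Idle) + 0.16·1 + 0.36·h(Busy) + 0.08·0
Solving: h(Idle) = 0.5833, h(Busy) = 0.6146.
Starting from Idle, the probability is 0.5833.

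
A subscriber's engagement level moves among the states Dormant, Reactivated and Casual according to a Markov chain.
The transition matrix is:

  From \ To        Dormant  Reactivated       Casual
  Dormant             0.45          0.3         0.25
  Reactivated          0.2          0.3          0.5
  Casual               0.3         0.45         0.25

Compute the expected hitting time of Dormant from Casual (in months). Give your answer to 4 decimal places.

3.8333

Let t(s) be the expected number of months to first reach Dormant from state s, with t(Dormant) = 0. Conditioning on the first month:
t(Reactivated) = 1 + 0.3·t(Reactivated) + 0.5·t(Casual)
t(Casual) = 1 + 0.45·t(Reactivated) + 0.25·t(Casual)
Solving: t(Reactivated) = 4.1667, t(Casual) = 3.8333.
Expected months from Casual to Dormant: 3.8333.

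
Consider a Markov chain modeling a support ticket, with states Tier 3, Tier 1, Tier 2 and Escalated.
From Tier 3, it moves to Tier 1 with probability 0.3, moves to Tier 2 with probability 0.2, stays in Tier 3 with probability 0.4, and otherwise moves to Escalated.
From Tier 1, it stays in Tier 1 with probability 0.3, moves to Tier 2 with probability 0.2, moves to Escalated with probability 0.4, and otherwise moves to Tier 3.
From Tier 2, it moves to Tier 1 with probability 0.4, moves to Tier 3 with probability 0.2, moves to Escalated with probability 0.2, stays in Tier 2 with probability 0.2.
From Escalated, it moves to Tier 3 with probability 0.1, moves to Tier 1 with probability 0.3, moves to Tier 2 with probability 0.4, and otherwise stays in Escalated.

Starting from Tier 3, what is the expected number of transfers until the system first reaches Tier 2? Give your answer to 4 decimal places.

4.1284

Let t(s) be the expected number of transfers to first reach Tier 2 from state s, with t(Tier 2) = 0. Conditioning on the first transfer:
t(Tier 3) = 1 + 0.4·t(Tier 3) + 0.3·t(Tier 1) + 0.1·t(Escalated)
t(Tier 1) = 1 + 0.1·t(Tier 3) + 0.3·t(Tier 1) + 0.4·t(Escalated)
t(Escalated) = 1 + 0.1·t(Tier 3) + 0.3·t(Tier 1) + 0.2·t(Escalated)
Solving: t(Tier 3) = 4.1284, t(Tier 1) = 3.8532, t(Escalated) = 3.2110.
Expected transfers from Tier 3 to Tier 2: 4.1284.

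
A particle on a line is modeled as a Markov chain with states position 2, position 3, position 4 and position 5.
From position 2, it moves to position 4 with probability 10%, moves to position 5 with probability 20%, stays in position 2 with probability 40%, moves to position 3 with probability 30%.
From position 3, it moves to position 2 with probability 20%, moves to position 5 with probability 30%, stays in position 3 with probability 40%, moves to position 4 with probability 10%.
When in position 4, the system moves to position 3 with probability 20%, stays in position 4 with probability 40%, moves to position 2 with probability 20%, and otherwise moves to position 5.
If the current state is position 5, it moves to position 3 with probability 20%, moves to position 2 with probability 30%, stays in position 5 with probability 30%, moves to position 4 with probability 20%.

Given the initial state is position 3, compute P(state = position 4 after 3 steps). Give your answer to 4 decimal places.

Propagate the distribution vector 3 steps from position 3.
After 0 steps: (0.0000, 1.0000, 0.0000, 0.0000)
After 1 step: (0.2000, 0.4000, 0.1000, 0.3000)
After 2 steps: (0.2700, 0.3000, 0.1600, 0.2700)
After 3 steps: (0.2810, 0.2870, 0.1750, 0.2570)
P(in position 4 after 3 steps) = 0.1750

0.1750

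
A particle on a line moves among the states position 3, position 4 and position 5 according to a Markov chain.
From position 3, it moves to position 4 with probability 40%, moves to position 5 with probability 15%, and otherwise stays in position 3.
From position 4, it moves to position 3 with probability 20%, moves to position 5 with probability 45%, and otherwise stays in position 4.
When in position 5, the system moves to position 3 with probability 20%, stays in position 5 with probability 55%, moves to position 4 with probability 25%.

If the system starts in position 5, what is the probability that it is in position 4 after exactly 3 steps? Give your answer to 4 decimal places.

0.3180

Propagate the distribution vector 3 steps from position 5.
After 0 steps: (0.0000, 0.0000, 1.0000)
After 1 step: (0.2000, 0.2500, 0.5500)
After 2 steps: (0.2500, 0.3050, 0.4450)
After 3 steps: (0.2625, 0.3180, 0.4195)
P(in position 4 after 3 steps) = 0.3180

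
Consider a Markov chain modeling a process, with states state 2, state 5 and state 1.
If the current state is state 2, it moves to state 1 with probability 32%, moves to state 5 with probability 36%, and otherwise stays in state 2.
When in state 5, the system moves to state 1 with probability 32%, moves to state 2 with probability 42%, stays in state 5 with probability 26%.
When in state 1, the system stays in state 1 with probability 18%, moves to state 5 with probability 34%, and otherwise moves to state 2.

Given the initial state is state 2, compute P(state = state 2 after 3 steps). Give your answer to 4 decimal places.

Propagate the distribution vector 3 steps from state 2.
After 0 steps: (1.0000, 0.0000, 0.0000)
After 1 step: (0.3200, 0.3600, 0.3200)
After 2 steps: (0.4072, 0.3176, 0.2752)
After 3 steps: (0.3958, 0.3227, 0.2815)
P(in state 2 after 3 steps) = 0.3958

0.3958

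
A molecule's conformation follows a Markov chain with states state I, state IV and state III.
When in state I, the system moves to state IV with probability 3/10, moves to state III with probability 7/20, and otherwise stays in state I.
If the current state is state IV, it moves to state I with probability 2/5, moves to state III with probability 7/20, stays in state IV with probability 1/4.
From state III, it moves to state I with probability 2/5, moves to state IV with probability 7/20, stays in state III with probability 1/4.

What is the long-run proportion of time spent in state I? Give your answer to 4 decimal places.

Let the stationary distribution be π with π = πP and π_1 + π_2 + π_3 = 1.
π_1 = 0.35·π_1 + 0.4·π_2 + 0.4·π_3
π_2 = 0.3·π_1 + 0.25·π_2 + 0.35·π_3
Solving with the normalization constraint gives π = (0.3810, 0.3009, 0.3182).
So the stationary probability of state I is 0.3810.

0.3810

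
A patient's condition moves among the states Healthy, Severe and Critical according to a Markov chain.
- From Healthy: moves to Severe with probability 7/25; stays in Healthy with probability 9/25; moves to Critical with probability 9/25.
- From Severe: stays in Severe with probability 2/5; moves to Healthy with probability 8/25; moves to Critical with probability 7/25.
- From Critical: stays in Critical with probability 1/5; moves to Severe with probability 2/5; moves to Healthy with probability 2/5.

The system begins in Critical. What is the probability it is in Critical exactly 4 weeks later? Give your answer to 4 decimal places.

Propagate the distribution vector 4 weeks from Critical.
After 0 weeks: (0.0000, 0.0000, 1.0000)
After 1 week: (0.4000, 0.4000, 0.2000)
After 2 weeks: (0.3520, 0.3520, 0.2960)
After 3 weeks: (0.3578, 0.3578, 0.2845)
After 4 weeks: (0.3571, 0.3571, 0.2859)
P(in Critical after 4 weeks) = 0.2859

0.2859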